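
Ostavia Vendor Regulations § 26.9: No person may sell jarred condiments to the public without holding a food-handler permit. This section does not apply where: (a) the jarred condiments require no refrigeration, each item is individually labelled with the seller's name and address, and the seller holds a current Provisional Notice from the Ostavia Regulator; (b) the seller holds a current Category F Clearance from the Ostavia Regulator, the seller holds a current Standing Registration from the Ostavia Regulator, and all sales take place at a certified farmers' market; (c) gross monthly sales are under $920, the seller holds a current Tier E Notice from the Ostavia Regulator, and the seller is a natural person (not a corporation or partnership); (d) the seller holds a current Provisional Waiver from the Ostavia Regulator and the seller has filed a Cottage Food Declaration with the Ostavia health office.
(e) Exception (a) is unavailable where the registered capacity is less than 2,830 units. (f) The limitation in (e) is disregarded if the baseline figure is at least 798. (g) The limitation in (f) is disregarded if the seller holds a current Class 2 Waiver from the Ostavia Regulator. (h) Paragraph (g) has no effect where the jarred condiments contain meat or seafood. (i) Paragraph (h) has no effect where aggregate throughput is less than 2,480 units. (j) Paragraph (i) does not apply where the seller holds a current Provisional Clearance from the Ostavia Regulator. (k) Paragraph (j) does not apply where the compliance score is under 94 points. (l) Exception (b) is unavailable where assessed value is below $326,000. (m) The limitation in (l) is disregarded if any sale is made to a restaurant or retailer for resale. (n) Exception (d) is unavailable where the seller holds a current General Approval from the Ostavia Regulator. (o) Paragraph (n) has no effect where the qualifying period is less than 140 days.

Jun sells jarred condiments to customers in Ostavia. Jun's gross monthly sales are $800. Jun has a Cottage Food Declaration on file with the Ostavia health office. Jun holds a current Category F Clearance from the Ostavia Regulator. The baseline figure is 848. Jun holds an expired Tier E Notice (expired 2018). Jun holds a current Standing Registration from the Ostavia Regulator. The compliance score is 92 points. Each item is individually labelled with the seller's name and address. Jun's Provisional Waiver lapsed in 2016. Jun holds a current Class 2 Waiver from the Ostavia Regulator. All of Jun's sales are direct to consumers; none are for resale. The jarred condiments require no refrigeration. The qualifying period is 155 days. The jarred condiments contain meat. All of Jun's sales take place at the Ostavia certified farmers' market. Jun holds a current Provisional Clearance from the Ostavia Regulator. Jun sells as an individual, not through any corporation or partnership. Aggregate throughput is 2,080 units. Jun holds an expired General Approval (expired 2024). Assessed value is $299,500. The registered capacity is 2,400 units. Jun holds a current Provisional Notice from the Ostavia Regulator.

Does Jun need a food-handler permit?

All of (a)'s requirements are met (the jarred condiments are shelf-stable; items are individually labelled; a current Provisional Notice is held). But applying paragraphs (e)–(k): (e) operates against (a): the registered capacity is 2,400 units, less than the 2,830 units limit. (f) would limit (e) — the baseline figure is 848, meeting the 798 threshold — but (g) sets (f) aside: (g) is triggered — a current Class 2 Waiver is held. (h) would limit (g) — the jarred condiments contain meat — but (i) sets (h) aside: (i) operates against (h): aggregate throughput is 2,080 units, less than the 2,480 units limit. (j) would limit (i) — a current Provisional Clearance is held — but (k) sets (j) aside: (k) operates against (j): the compliance score is 92 points, under the 94 points limit. (a) is therefore removed.
Exception (b): a current Category F Clearance is held; a current Standing Registration is held; all sales are at a certified farmers' market — every condition holds. Turning to paragraphs (l)–(m): (l) applies — assessed value is $299,500, below the $326,000 limit. (m), which would lift (l), is not engaged — no sales are for resale. Exception (b) does not apply.
Exception (c) requires that the seller holds a current Tier E Notice from the Ostavia Regulator; but no current Tier E Notice is held, so (c) is unavailable.
Exception (d) requires that the seller holds a current Provisional Waiver from the Ostavia Regulator; but no current Provisional Waiver is held, so (d) is unavailable.
No exception is made out. Jun falls within the general rule.

Yes — Jun must hold a food-handler permit.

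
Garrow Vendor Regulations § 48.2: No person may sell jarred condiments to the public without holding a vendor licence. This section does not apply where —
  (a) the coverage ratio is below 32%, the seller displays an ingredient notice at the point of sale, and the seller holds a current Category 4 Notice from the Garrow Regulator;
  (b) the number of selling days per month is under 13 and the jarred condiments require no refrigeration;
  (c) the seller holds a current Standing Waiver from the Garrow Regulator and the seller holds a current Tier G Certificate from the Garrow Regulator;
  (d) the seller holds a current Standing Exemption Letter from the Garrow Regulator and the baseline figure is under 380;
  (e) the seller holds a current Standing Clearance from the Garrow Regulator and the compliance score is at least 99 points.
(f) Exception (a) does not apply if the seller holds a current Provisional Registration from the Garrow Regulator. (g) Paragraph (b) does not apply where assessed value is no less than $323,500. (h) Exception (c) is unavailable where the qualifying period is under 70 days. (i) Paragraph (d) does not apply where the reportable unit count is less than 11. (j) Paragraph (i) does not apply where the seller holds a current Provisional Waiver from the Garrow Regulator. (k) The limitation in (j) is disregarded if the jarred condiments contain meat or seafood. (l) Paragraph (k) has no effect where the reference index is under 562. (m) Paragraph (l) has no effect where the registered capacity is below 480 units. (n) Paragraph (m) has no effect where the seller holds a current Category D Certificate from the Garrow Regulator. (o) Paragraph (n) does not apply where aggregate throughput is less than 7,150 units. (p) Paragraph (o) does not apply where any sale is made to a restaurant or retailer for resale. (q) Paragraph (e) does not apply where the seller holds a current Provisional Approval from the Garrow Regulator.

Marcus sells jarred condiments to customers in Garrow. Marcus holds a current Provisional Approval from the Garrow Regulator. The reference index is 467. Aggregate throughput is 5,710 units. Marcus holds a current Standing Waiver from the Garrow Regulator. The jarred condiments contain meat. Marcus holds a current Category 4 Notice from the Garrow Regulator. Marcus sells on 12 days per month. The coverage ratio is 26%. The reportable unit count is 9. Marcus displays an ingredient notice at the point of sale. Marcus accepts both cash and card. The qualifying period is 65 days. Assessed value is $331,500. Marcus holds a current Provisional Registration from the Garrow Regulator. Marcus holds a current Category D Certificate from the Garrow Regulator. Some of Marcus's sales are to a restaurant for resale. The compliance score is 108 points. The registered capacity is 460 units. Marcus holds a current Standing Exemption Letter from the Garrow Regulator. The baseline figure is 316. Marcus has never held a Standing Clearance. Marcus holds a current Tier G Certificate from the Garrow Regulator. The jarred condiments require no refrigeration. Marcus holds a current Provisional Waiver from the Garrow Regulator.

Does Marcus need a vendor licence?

Exception (a)'s conditions are all satisfied: the coverage ratio is 26%, below the 32% limit; an ingredient notice is displayed; a current Category 4 Notice is held. Turning to paragraph (f): (f) operates against (a): a current Provisional Registration is held. So (a) is unavailable.
Exception (b): the number of selling days per month is 12, under the 13 limit; the jarred condiments are shelf-stable — every condition holds. But: (g) operates — assessed value is $331,500, meeting the $323,500 threshold. Exception (b) does not apply.
All of (c)'s requirements are met (a current Standing Waiver is held; a current Tier G Certificate is held). But applying paragraph (h): (h) operates against (c): the qualifying period is 65 days, under the 70 days limit. Exception (c) does not apply.
Exception (d) is satisfied on its face — a current Standing Exemption Letter is held; the baseline figure is 316, under the 380 limit. As to paragraphs (i)–(p): (i) would limit (d) — the reportable unit count is 9, less than the 11 limit — but (j) sets (i) aside: (j) operates against (i): a current Provisional Waiver is held. (k) is triggered (the jarred condiments contain meat), but is displaced by (l): (l) operates against (k): the reference index is 467, under the 562 limit. (m) operates (the registered capacity is 460 units, below the 480 units limit), but is overridden by (n): (n) operates against (m): a current Category D Certificate is held. (o) would limit (n) — aggregate throughput is 5,710 units, less than the 7,150 units limit — but (p) sets (o) aside: (p) operates against (o): some sales are to a restaurant for resale. (d) remains available.
Exception (e) does not apply: there is no Standing Clearance in force.

No — exception (d) applies; Marcus is not required to hold a vendor licence.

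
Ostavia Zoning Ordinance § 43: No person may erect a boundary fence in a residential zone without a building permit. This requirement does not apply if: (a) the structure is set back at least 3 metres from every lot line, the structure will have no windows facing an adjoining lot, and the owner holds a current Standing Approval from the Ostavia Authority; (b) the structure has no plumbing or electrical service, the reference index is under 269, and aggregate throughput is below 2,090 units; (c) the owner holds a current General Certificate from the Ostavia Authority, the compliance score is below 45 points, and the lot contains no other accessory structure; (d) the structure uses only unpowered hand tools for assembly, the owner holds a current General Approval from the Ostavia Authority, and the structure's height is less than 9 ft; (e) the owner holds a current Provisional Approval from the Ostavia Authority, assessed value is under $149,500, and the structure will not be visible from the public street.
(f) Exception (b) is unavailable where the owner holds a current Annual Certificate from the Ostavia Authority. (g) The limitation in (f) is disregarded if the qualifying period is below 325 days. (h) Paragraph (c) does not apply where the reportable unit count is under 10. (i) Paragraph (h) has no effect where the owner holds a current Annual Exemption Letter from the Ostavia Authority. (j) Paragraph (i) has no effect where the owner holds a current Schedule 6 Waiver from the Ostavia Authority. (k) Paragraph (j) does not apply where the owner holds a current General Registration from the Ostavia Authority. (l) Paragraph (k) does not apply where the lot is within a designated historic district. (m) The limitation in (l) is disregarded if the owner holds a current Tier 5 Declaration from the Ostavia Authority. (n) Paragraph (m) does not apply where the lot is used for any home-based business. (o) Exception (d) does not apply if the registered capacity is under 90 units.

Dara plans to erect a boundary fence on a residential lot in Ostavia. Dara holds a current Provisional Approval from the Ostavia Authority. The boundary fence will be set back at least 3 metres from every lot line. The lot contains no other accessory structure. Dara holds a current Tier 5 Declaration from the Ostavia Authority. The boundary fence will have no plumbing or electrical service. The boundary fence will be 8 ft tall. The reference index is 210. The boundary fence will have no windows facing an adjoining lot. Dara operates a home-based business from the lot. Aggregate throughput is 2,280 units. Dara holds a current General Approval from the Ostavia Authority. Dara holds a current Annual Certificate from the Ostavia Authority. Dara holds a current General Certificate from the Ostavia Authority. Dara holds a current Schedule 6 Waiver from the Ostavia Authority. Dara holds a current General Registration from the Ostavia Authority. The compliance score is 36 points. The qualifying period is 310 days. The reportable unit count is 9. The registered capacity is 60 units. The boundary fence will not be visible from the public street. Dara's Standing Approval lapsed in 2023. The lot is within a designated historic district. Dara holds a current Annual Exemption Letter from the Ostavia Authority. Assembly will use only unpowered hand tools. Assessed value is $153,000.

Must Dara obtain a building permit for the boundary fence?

Yes — Dara must obtain a building permit.

Exception (a) does not apply: there is no Standing Approval in force.
Exception (b) does not apply: aggregate throughput is 2,280 units, not below 2,090 units.
Exception (c) is satisfied on its face — a current General Certificate is held; the compliance score is 36 points, below the 45 points limit; the lot has no other accessory structure. Turning to paragraphs (h)–(n): (h) is engaged — the reportable unit count is 9, under the 10 limit. (i) would limit (h) — a current Annual Exemption Letter is held — but (j) sets (i) aside: (j) is engaged — a current Schedule 6 Waiver is held. (k) is triggered (a current General Registration is held), but is displaced by (l): (l) operates against (k): the lot is in a historic district. (m) would limit (l) — a current Tier 5 Declaration is held — but (n) sets (m) aside: (n) is engaged — a home-based business operates on the lot. Exception (c) does not apply.
Exception (d) is satisfied on its face — assembly uses only hand tools; a current General Approval is held; the structure's height is 8 ft, less than the 9 ft limit. But: (o) operates — the registered capacity is 60 units, under the 90 units limit. Exception (d) does not apply.
Exception (e) fails — assessed value is $153,000, not under $149,500.
No exception is made out. Dara falls within the general rule.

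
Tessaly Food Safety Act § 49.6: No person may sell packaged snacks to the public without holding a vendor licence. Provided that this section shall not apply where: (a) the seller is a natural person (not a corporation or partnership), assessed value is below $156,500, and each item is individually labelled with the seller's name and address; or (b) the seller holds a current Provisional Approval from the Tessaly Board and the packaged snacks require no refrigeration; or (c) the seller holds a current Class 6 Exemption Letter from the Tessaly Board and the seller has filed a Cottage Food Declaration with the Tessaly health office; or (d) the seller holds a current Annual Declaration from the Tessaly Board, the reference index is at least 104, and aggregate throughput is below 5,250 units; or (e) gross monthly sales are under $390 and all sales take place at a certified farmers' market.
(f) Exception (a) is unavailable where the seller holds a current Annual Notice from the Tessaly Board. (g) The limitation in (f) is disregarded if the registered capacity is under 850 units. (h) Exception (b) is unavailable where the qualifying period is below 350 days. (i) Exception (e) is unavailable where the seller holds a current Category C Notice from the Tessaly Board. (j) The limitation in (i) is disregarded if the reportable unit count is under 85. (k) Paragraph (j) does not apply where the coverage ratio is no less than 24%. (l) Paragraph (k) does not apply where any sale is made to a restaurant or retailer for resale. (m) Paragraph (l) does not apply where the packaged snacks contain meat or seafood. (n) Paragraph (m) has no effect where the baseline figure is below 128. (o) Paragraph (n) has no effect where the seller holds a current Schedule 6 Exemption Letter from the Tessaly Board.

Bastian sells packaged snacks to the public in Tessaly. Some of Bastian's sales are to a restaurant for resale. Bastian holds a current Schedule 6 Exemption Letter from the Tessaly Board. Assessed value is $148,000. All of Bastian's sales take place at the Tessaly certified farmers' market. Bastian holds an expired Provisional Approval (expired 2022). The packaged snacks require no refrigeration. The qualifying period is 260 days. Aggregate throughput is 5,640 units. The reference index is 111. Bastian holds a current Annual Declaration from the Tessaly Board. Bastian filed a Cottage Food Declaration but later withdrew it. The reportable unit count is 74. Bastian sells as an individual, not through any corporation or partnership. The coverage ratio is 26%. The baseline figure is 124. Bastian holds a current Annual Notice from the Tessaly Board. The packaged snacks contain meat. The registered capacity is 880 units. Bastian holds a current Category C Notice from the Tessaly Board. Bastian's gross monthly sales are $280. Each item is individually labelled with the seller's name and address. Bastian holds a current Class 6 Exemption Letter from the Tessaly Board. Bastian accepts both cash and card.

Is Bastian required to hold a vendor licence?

Yes — Bastian must hold a vendor licence.

Exception (a)'s conditions are all satisfied: the seller is a natural person; assessed value is $148,000, below the $156,500 limit; items are individually labelled. However, paragraphs (f)–(g) must be considered: (f) is triggered — a current Annual Notice is held. (g) is not triggered (the registered capacity is 880 units, not under 850 units), so (f) stands. (a) is therefore removed.
Exception (b) fails — the Provisional Approval is not current.
Exception (c) fails — the Cottage Food Declaration was withdrawn.
Exception (d) fails — aggregate throughput is 5,640 units, not below 5,250 units.
Exception (e) is satisfied on its face — gross monthly sales are $280, under the $390 limit; all sales are at a certified farmers' market. Turning to paragraphs (i)–(o): (i) is engaged — a current Category C Notice is held. (j) operates (the reportable unit count is 74, under the 85 limit), but is itself disapplied by (k): (k) operates against (j): the coverage ratio is 26%, meeting the 24% threshold. (l) operates (some sales are to a restaurant for resale), but is itself disapplied by (m): (m) operates against (l): the packaged snacks contain meat. (n) applies (the baseline figure is 124, below the 128 limit), but is displaced by (o): (o) operates against (n): a current Schedule 6 Exemption Letter is held. So (e) is unavailable.
No exception applies. The general rule governs.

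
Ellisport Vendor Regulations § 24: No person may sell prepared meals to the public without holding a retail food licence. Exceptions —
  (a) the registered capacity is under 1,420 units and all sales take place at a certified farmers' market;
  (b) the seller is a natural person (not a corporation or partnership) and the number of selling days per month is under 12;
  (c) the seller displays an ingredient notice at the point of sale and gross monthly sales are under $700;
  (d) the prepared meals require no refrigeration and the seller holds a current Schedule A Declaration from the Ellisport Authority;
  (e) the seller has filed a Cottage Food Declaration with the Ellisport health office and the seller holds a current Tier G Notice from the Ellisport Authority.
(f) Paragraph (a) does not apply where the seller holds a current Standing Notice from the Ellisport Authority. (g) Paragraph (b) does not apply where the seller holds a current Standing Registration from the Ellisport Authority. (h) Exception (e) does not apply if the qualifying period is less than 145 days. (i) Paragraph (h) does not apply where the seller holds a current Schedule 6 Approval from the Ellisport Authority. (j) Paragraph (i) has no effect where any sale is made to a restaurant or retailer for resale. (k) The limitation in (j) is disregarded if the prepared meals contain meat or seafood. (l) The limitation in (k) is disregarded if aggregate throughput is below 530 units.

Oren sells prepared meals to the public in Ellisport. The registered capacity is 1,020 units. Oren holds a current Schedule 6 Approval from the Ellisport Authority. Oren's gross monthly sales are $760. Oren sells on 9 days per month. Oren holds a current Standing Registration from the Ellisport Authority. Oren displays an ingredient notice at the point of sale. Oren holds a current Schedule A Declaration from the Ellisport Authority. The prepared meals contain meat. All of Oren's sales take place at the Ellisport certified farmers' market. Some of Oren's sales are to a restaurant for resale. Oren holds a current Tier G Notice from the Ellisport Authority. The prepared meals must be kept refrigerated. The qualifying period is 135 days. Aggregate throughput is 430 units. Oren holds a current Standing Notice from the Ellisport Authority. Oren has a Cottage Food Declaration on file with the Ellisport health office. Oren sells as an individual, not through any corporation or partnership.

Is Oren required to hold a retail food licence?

Yes — Oren must hold a retail food licence.

Exception (a) is satisfied on its face — the registered capacity is 1,020 units, under the 1,420 units limit; all sales are at a certified farmers' market. But applying paragraph (f): (f) operates — a current Standing Notice is held. (a) is therefore removed.
All of (b)'s requirements are met (the seller is a natural person; the number of selling days per month is 9, under the 12 limit). However, paragraph (g) must be considered: (g) operates against (b): a current Standing Registration is held. So (b) is unavailable.
Exception (c) requires that gross monthly sales are under $700; but gross monthly sales are $760, not under $700, so (c) is unavailable.
Exception (d) fails — the prepared meals require refrigeration.
Exception (e) is satisfied on its face — a Cottage Food Declaration is on file; a current Tier G Notice is held. But applying paragraphs (h)–(l): (h) operates — the qualifying period is 135 days, less than the 145 days limit. (i) applies (a current Schedule 6 Approval is held), but is set aside by (j): (j) applies — some sales are to a restaurant for resale. (k) applies (the prepared meals contain meat), but is displaced by (l): (l) operates against (k): aggregate throughput is 430 units, below the 530 units limit. So (e) is unavailable.
Every exception is unavailable, so the rule governs.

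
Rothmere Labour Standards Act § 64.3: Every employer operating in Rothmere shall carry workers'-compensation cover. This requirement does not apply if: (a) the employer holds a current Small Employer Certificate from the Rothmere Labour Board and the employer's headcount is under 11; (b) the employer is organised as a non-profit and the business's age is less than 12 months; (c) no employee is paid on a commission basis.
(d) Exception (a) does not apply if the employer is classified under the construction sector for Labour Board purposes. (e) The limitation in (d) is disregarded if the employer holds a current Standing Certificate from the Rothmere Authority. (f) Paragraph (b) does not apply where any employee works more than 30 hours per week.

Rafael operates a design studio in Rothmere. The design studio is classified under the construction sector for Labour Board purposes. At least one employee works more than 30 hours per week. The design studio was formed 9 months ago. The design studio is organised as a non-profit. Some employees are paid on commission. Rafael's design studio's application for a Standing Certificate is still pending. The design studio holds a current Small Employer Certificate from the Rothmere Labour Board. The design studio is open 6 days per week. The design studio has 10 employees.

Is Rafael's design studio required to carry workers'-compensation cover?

Exception (a) is satisfied on its face — a current Small Employer Certificate is held; the employer's headcount is 10, under the 11 limit. But applying paragraphs (d)–(e): (d) is triggered — the design studio is classified under the construction sector. (e), which would lift (d), does not operate here — there is no Standing Certificate in force. So (a) is unavailable.
Exception (b): the employer is a non-profit; the business's age is 9 months, less than the 12 months limit — every condition holds. Turning to paragraph (f): (f) is triggered — at least one employee exceeds 30 hours/week. Exception (b) does not apply.
Exception (c) requires that no employee is paid on a commission basis; but some employees are paid on commission, so (c) is unavailable.
None of the exceptions is available; § 64.3 applies in full.

Yes — Rafael's design studio must carry workers'-compensation cover.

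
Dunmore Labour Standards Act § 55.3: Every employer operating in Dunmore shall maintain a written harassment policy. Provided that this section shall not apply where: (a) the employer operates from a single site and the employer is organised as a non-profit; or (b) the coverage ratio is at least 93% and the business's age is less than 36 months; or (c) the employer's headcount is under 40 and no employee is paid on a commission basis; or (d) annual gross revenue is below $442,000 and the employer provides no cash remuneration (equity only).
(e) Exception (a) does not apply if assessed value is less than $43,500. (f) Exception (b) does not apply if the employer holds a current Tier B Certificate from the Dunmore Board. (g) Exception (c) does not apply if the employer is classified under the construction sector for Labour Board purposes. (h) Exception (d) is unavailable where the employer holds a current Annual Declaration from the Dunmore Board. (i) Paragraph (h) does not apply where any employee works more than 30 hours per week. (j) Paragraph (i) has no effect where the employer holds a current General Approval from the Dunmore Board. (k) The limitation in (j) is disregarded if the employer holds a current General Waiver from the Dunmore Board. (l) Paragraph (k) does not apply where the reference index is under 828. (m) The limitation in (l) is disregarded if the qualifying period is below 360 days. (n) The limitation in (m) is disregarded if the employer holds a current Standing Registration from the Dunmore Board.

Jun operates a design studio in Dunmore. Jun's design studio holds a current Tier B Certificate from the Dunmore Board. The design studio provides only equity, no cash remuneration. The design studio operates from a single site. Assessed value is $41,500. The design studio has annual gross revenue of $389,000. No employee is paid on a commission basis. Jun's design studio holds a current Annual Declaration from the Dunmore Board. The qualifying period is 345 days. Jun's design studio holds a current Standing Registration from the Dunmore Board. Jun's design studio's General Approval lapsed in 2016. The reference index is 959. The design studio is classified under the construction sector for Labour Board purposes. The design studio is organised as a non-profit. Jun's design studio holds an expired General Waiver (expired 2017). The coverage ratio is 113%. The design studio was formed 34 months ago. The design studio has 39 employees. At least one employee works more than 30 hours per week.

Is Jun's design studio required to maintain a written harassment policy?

Exception (a) is satisfied on its face — the employer operates from a single site; the employer is a non-profit. But: (e) operates against (a): assessed value is $41,500, less than the $43,500 limit. Exception (a) does not apply.
All of (b)'s requirements are met (the coverage ratio is 113%, meeting the 93% threshold; the business's age is 34 months, less than the 36 months limit). Turning to paragraph (f): (f) operates against (b): a current Tier B Certificate is held. So (b) is unavailable.
All of (c)'s requirements are met (the employer's headcount is 39, under the 40 limit; no employee is paid on commission). But applying paragraph (g): (g) operates — the design studio is classified under the construction sector. So (c) is unavailable.
Exception (d)'s conditions are all satisfied: annual gross revenue is $389,000, below the $442,000 limit; remuneration is equity-only. As to paragraphs (h)–(n): (h) operates (a current Annual Declaration is held), but is overridden by (i): (i) operates against (h): at least one employee exceeds 30 hours/week. (j) is not triggered (there is no General Approval in force), so (i) stands. Exception (d) stands.

No — exception (d) applies; Jun's design studio is not required to maintain a written harassment policy.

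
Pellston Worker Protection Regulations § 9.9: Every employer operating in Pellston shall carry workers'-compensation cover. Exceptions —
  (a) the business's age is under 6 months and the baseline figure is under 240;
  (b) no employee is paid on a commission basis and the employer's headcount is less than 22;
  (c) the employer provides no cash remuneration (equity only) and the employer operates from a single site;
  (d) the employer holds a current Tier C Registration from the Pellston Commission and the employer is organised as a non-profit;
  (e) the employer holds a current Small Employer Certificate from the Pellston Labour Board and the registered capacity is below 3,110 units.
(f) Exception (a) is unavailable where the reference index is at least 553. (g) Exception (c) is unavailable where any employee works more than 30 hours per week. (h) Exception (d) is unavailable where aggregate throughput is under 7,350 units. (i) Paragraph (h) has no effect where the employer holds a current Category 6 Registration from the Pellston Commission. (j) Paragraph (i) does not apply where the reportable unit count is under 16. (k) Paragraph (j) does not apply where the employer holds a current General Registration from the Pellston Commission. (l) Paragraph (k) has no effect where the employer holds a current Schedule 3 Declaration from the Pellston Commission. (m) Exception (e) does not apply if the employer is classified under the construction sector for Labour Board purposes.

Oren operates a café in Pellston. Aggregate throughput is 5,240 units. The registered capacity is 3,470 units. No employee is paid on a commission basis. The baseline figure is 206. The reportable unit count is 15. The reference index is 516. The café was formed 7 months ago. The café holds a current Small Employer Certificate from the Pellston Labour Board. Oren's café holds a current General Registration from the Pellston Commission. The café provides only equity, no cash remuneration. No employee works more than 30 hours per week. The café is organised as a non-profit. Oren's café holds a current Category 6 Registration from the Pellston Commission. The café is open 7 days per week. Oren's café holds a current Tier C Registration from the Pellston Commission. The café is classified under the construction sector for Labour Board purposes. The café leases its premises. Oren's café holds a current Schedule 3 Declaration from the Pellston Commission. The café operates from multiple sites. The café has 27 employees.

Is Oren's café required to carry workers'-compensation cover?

Yes — Oren's café must carry workers'-compensation cover.

Exception (a) requires that the business's age is under 6 months; but the business's age is 7 months, not under 6 months, so (a) is unavailable.
Exception (b) fails — the employer's headcount is 27, not less than 22.
Exception (c) fails — the employer operates from multiple sites.
All of (d)'s requirements are met (a current Tier C Registration is held; the employer is a non-profit). Turning to paragraphs (h)–(l): (h) operates — aggregate throughput is 5,240 units, under the 7,350 units limit. (i) is triggered (a current Category 6 Registration is held), but is itself disapplied by (j): (j) is engaged — the reportable unit count is 15, under the 16 limit. (k) would limit (j) — a current General Registration is held — but (l) sets (k) aside: (l) is triggered — a current Schedule 3 Declaration is held. (d) is therefore removed.
Exception (e) does not apply: the registered capacity is 3,470 units, not below 3,110 units.
No exception applies. The general rule governs.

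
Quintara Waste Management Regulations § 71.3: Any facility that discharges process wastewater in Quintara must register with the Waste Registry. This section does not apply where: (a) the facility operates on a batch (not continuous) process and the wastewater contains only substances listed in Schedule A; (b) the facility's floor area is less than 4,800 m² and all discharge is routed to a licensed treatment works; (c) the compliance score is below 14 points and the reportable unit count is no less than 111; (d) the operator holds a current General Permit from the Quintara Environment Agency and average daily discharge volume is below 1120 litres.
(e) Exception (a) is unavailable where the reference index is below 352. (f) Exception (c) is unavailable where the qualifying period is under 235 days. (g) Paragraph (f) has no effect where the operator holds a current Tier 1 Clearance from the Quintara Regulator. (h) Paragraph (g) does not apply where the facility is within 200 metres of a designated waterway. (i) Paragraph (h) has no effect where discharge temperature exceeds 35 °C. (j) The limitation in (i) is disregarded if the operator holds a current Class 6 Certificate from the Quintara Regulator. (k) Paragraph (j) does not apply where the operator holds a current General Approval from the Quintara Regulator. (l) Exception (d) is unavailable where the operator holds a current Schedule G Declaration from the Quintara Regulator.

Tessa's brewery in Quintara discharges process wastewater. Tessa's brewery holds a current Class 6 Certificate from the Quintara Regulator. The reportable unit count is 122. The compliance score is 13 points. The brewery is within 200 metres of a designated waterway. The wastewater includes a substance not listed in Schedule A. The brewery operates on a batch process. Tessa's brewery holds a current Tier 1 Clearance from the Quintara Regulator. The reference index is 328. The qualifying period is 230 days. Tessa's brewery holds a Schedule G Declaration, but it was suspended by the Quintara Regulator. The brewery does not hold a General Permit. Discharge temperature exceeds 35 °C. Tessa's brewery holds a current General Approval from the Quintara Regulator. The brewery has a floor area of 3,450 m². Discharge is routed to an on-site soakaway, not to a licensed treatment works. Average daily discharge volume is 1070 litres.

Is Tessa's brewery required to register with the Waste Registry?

No — exception (c) applies; Tessa's brewery is not required to register with the Waste Registry.

Exception (a) does not apply: the wastewater includes a non-Schedule-A substance.
Exception (b) fails — discharge is not routed to a licensed treatment works.
Exception (c) is satisfied on its face — the compliance score is 13 points, below the 14 points limit; the reportable unit count is 122, meeting the 111 threshold. Under paragraphs (f)–(k): (f) operates (the qualifying period is 230 days, under the 235 days limit), but is set aside by (g): (g) operates — a current Tier 1 Clearance is held. (h) would limit (g) — the brewery is within 200 m of a designated waterway — but (i) sets (h) aside: (i) is triggered — discharge temperature exceeds 35 °C. (j) would limit (i) — a current Class 6 Certificate is held — but (k) sets (j) aside: (k) is engaged — a current General Approval is held. (c) remains available.
Exception (d) requires that the operator holds a current General Permit from the Quintara Environment Agency; but no General Permit is held, so (d) is unavailable.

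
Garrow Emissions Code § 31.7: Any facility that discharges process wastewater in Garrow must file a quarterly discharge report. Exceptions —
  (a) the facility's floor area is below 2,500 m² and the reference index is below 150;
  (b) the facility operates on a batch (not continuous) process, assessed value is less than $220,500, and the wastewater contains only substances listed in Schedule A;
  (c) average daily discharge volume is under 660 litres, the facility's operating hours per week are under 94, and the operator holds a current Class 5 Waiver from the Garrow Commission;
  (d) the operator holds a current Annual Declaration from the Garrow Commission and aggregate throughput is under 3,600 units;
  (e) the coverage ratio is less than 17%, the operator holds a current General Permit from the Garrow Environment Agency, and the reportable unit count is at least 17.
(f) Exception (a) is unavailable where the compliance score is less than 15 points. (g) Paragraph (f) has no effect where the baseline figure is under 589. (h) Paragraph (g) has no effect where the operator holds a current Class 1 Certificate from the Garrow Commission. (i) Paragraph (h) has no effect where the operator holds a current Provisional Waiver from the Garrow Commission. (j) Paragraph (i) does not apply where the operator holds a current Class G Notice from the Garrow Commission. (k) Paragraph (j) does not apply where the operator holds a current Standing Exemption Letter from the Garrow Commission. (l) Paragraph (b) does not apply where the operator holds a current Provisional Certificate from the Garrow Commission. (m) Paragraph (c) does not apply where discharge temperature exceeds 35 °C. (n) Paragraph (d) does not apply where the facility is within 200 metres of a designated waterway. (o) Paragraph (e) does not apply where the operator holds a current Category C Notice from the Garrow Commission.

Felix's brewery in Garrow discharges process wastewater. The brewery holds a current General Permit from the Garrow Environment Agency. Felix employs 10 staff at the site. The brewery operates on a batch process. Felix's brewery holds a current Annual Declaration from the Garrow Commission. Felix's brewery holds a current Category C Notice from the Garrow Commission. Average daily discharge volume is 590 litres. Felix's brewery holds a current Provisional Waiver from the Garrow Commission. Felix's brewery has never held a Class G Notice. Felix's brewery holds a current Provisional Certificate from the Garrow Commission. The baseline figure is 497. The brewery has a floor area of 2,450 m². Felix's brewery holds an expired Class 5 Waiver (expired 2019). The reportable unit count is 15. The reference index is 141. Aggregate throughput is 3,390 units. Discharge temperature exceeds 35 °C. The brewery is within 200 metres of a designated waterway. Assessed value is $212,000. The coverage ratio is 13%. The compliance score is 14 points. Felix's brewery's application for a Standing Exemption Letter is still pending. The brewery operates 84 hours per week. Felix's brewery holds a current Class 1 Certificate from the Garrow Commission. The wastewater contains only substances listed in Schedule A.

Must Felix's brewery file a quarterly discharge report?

No — exception (a) applies; Felix's brewery is not required to file a quarterly discharge report.

Exception (a) is satisfied on its face — the facility's floor area is 2,450 m², below the 2,500 m² limit; the reference index is 141, below the 150 limit. As to paragraphs (f)–(k): (f) applies (the compliance score is 14 points, less than the 15 points limit), but is displaced by (g): (g) operates against (f): the baseline figure is 497, under the 589 limit. (h) applies (a current Class 1 Certificate is held), but is set aside by (i): (i) is engaged — a current Provisional Waiver is held. (j), which would lift (i), is not triggered — there is no Class G Notice in force. (a) remains available.
Exception (b) is satisfied on its face — the facility operates on a batch process; assessed value is $212,000, less than the $220,500 limit; the wastewater is Schedule-A-only. But: (l) operates against (b): a current Provisional Certificate is held. So (b) is unavailable.
Exception (c) fails — the Class 5 Waiver is not current.
Exception (d) is satisfied on its face — a current Annual Declaration is held; aggregate throughput is 3,390 units, under the 3,600 units limit. But: (n) operates against (d): the brewery is within 200 m of a designated waterway. (d) is therefore removed.
Exception (e) requires that the reportable unit count is at least 17; but the reportable unit count is 15, short of 17, so (e) is unavailable.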